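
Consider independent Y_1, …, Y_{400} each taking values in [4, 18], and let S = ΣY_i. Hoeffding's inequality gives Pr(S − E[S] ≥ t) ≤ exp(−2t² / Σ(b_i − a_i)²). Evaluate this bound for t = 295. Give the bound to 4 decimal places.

Σ(b_i − a_i)² = 400·(14)² = 78400.
Exponent = 2·295²/78400 = 2.2200.
Bound = exp(−2.2200) = 0.10861.

0.1086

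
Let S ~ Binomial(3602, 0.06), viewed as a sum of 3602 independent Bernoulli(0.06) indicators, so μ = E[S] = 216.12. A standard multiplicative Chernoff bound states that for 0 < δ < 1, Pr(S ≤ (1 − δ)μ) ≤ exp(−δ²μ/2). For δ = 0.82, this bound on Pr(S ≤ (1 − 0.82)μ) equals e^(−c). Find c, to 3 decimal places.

72.660

c = δ²μ/2 = 0.82²·216.12/2 = 72.6595.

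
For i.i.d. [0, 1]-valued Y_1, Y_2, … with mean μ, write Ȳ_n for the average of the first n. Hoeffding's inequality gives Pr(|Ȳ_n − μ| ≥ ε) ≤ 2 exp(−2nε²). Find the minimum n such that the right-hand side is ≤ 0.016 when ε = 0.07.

Require 2·exp(−2nε²) ≤ 0.016, i.e. 2nε² ≥ ln(2/0.016) = 4.828314.
So n ≥ 4.828314 / (2·0.07²) = 492.685.
The smallest integer n is 493.

493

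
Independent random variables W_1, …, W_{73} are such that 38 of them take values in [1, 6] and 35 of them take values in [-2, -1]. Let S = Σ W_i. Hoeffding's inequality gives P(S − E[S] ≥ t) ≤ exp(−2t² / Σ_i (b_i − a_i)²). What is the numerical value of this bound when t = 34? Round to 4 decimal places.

0.0956

Σ(b_i − a_i)² = 38·5² + 35·1² = 985.
Exponent = 2·34² / 985 = 2.34721.
Bound = exp(−2.34721) = 0.09564.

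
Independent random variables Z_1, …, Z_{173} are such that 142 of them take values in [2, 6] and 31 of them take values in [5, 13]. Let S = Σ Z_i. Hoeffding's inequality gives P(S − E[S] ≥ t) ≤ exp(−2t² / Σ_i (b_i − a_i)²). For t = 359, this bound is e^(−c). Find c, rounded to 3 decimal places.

60.564

Σ(b_i − a_i)² = 142·4² + 31·8² = 4256.
c = 2t² / 4256 = 2·359² / 4256 = 60.5644.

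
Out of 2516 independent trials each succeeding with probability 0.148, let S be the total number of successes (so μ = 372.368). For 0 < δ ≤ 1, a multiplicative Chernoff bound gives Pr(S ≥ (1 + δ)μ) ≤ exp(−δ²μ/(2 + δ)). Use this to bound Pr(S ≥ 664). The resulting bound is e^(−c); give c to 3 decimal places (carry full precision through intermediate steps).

Write 664 = (1 + δ)μ, so δ = 664/372.368 − 1 = 0.7831822…
Then the exponent is δ²μ/(2 + δ) = (664 − μ)² / (μ·(2 + δ)) = 82.064695.

82.065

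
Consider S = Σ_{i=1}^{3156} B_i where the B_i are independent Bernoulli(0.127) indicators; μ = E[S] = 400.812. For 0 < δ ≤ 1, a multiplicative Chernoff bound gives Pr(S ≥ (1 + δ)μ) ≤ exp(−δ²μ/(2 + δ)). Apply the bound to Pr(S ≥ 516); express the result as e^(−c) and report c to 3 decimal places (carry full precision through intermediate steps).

14.472

Write 516 = (1 + δ)μ, so δ = 516/400.812 − 1 = 0.2873866…
Then the exponent is δ²μ/(2 + δ) = (516 − μ)² / (μ·(2 + δ)) = 14.472188.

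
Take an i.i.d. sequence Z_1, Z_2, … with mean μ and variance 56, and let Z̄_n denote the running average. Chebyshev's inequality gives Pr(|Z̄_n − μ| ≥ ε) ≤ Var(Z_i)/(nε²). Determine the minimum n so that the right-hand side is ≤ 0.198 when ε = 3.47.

Require 56/(n·3.47²) ≤ 0.198, i.e. n ≥ 56/(0.198·3.47²) = 23.489.
The smallest integer n is 24.

24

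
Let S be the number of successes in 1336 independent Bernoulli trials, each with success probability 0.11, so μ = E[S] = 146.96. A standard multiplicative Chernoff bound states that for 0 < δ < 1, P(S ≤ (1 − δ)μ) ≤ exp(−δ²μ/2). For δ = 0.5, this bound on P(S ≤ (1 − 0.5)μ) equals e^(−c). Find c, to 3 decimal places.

c = δ²μ/2 = 0.5²·146.96/2 = 18.3700.

18.370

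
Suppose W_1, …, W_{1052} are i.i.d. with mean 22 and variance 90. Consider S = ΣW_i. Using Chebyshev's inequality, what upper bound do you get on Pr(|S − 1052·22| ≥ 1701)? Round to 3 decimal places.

Var(S) = n·Var(W_i) = 1052·90 = 94680.
Chebyshev: Pr(|S − 1052·22| ≥ 1701) ≤ Var(S)/1701² = 94680/2893401 = 0.0327.

0.033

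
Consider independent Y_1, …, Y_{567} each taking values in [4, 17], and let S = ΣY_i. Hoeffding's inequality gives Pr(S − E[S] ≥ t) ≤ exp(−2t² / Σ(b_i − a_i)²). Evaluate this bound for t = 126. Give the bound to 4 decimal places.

0.7179

Σ(b_i − a_i)² = 567·(13)² = 95823.
Exponent = 2·126²/95823 = 0.3314.
Bound = exp(−0.3314) = 0.71795.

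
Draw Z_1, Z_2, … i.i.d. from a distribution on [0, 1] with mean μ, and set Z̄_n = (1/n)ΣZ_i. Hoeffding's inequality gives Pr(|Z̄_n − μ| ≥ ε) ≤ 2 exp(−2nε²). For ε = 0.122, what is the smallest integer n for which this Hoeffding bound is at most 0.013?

170

Require 2·exp(−2nε²) ≤ 0.013, i.e. 2nε² ≥ ln(2/0.013) = 5.035953.
So n ≥ 5.035953 / (2·0.122²) = 169.173.
The smallest integer n is 170.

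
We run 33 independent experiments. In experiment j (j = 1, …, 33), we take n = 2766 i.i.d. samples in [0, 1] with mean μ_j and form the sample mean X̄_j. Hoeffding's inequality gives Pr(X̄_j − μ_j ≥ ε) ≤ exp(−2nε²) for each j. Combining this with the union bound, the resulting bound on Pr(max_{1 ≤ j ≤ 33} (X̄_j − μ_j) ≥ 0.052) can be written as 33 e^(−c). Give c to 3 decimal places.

Union bound over the 33 events: Pr(max_{1 ≤ j ≤ 33} (X̄_j − μ_j) ≥ 0.052) ≤ 33·exp(−2nε²) = 33 exp(−2·2766·0.052²).
So c = 2·2766·0.052² = 14.9585.

14.959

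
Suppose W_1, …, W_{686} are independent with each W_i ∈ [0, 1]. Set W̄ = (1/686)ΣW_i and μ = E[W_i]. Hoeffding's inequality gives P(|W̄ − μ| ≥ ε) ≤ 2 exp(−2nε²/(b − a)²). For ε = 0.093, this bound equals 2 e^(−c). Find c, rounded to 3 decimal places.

c = 2nε²/(b − a)² = 2·686·0.093² / 1² = 11.8664.

11.866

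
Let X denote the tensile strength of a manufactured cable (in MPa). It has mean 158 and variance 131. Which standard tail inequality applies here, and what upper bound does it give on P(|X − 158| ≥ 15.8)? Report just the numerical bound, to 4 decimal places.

Mean and variance are known, so Chebyshev's inequality applies.
Chebyshev: P(|X − μ| ≥ t) ≤ Var(X)/t².
Bound = 131 / 249.64 = 0.5248.

0.5248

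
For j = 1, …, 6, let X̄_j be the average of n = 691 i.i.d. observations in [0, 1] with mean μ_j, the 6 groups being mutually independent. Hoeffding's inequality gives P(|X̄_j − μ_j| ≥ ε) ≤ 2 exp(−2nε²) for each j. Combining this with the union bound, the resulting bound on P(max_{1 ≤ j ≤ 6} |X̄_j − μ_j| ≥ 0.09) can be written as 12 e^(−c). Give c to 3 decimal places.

Union bound over the 6 events: P(max_{1 ≤ j ≤ 6} |X̄_j − μ_j| ≥ 0.09) ≤ 6·2·exp(−2nε²) = 12 exp(−2·691·0.09²).
So c = 2·691·0.09² = 11.1942.

11.194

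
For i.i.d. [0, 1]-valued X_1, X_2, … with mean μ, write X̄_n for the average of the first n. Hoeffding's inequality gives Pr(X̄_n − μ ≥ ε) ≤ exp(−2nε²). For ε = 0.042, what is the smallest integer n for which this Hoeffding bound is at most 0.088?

Require exp(−2nε²) ≤ 0.088, i.e. 2nε² ≥ ln(1/0.088) = 2.430418.
So n ≥ 2.430418 / (2·0.042²) = 688.894.
The smallest integer n is 689.

689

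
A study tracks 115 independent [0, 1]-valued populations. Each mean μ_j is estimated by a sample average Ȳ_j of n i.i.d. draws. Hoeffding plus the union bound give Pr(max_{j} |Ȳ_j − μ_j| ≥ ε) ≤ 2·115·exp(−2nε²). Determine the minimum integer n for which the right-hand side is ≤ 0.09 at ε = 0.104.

363

Need 2·115·exp(−2nε²) ≤ 0.09, i.e. exp(−2nε²) ≤ 0.09/230.
So 2nε² ≥ ln(230/0.09) = 7.846025.
Hence n ≥ 7.846025/(2·0.104²) = 362.705.
The smallest integer n is 363.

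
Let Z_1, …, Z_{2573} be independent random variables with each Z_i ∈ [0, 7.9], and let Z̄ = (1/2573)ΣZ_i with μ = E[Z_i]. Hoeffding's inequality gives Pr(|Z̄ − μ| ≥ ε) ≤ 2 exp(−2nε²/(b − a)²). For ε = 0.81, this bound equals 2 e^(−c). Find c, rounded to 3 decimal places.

54.099

c = 2nε²/(b − a)² = 2·2573·0.81² / 7.9² = 54.0986.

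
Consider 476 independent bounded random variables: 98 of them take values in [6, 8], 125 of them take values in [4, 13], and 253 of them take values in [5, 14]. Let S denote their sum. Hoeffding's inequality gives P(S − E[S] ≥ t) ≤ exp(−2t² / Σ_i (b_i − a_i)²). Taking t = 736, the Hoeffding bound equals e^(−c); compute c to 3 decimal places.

Σ(b_i − a_i)² = 98·2² + 125·9² + 253·9² = 31010.
c = 2t² / 31010 = 2·736² / 31010 = 34.9369.

34.937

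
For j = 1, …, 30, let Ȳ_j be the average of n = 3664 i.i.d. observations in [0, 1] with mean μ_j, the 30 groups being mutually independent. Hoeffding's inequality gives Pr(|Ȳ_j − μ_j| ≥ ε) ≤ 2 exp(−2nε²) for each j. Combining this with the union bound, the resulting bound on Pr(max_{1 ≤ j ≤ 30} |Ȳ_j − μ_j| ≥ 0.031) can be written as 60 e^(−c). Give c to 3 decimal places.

7.042

Union bound over the 30 events: Pr(max_{1 ≤ j ≤ 30} |Ȳ_j − μ_j| ≥ 0.031) ≤ 30·2·exp(−2nε²) = 60 exp(−2·3664·0.031²).
So c = 2·3664·0.031² = 7.0422.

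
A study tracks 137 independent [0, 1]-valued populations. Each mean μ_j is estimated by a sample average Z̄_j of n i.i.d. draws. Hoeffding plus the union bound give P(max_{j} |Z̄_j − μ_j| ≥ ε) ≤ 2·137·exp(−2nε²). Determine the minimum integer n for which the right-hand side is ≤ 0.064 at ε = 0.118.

301

Need 2·137·exp(−2nε²) ≤ 0.064, i.e. exp(−2nε²) ≤ 0.064/274.
So 2nε² ≥ ln(274/0.064) = 8.362000.
Hence n ≥ 8.362000/(2·0.118²) = 300.273.
The smallest integer n is 301.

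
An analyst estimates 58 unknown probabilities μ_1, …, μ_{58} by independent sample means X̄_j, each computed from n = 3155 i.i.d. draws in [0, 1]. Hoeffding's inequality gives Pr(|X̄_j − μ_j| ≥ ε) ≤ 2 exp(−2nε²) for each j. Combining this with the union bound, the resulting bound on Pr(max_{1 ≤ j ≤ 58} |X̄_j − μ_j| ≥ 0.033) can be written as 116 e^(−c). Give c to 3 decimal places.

6.872

Union bound over the 58 events: Pr(max_{1 ≤ j ≤ 58} |X̄_j − μ_j| ≥ 0.033) ≤ 58·2·exp(−2nε²) = 116 exp(−2·3155·0.033²).
So c = 2·3155·0.033² = 6.8716.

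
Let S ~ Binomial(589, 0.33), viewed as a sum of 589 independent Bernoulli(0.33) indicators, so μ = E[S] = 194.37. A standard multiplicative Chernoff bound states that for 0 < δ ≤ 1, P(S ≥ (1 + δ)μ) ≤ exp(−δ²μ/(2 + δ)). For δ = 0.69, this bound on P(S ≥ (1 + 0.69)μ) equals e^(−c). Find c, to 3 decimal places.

c = δ²μ/(2 + δ) = 0.69²·194.37/(2 + 0.69) = 34.4013.

34.401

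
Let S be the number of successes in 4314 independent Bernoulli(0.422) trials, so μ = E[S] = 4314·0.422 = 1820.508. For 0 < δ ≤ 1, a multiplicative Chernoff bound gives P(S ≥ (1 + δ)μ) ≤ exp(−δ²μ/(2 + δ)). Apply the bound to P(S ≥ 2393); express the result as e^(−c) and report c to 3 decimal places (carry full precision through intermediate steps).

Write 2393 = (1 + δ)μ, so δ = 2393/1820.508 − 1 = 0.3144683…
Then the exponent is δ²μ/(2 + δ) = (2393 − μ)² / (μ·(2 + δ)) = 77.784851.

77.785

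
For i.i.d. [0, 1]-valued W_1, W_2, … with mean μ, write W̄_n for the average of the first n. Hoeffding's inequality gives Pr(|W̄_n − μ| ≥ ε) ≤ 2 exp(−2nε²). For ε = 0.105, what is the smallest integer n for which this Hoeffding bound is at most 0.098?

137

Require 2·exp(−2nε²) ≤ 0.098, i.e. 2nε² ≥ ln(2/0.098) = 3.015935.
So n ≥ 3.015935 / (2·0.105²) = 136.777.
The smallest integer n is 137.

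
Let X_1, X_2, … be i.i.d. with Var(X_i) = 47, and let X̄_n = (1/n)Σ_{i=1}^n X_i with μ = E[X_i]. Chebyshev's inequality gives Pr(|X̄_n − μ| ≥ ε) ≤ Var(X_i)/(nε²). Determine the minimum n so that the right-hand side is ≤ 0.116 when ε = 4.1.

25

Require 47/(n·4.1²) ≤ 0.116, i.e. n ≥ 47/(0.116·4.1²) = 24.103.
The smallest integer n is 25.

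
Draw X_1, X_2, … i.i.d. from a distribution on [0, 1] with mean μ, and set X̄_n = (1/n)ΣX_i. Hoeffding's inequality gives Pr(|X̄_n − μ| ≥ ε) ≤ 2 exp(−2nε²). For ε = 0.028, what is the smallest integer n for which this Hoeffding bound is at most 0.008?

Require 2·exp(−2nε²) ≤ 0.008, i.e. 2nε² ≥ ln(2/0.008) = 5.521461.
So n ≥ 5.521461 / (2·0.028²) = 3521.340.
The smallest integer n is 3522.

3522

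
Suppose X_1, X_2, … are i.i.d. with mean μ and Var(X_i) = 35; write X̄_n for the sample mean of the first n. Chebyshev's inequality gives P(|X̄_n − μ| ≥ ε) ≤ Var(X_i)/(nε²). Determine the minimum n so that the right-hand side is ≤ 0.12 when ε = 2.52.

46

Require 35/(n·2.52²) ≤ 0.12, i.e. n ≥ 35/(0.12·2.52²) = 45.929.
The smallest integer n is 46.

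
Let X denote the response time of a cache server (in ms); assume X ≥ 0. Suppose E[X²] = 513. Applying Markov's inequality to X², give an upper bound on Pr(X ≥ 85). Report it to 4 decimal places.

0.0710

Since X ≥ 0, the event {X ≥ 85} is the same as {X² ≥ 7225}.
Markov's inequality applied to X² gives Pr(X² ≥ 7225) ≤ E[X²]/7225 = 513/7225 = 0.0710.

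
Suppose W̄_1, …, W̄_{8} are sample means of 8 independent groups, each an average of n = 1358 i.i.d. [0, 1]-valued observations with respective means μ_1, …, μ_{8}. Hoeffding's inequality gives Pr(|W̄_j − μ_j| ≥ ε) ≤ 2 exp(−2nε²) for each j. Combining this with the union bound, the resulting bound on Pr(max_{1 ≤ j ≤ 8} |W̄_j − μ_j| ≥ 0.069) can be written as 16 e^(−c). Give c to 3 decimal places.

Union bound over the 8 events: Pr(max_{1 ≤ j ≤ 8} |W̄_j − μ_j| ≥ 0.069) ≤ 8·2·exp(−2nε²) = 16 exp(−2·1358·0.069²).
So c = 2·1358·0.069² = 12.9309.

12.931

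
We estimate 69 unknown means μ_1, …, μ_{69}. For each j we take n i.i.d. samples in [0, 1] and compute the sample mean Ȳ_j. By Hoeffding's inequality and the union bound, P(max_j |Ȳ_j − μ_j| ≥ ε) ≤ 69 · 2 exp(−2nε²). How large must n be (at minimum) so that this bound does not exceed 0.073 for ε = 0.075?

Need 2·69·exp(−2nε²) ≤ 0.073, i.e. exp(−2nε²) ≤ 0.073/138.
So 2nε² ≥ ln(138/0.073) = 7.544550.
Hence n ≥ 7.544550/(2·0.075²) = 670.627.
The smallest integer n is 671.

671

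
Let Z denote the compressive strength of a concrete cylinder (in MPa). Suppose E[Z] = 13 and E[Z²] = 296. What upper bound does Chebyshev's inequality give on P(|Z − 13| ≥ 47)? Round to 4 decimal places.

Var(Z) = E[Z²] − (E[Z])² = 296 − 169 = 127.
Chebyshev's inequality: P(|Z − μ| ≥ t) ≤ Var(Z)/t² = 127/2209 = 0.0575.

0.0575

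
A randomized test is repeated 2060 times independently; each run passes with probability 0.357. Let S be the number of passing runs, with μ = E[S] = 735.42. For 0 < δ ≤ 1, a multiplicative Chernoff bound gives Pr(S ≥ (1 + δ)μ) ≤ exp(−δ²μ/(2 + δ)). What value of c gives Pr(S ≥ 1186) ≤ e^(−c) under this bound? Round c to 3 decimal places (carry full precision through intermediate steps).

105.663

Write 1186 = (1 + δ)μ, so δ = 1186/735.42 − 1 = 0.6126839…
Then the exponent is δ²μ/(2 + δ) = (1186 − μ)² / (μ·(2 + δ)) = 105.662654.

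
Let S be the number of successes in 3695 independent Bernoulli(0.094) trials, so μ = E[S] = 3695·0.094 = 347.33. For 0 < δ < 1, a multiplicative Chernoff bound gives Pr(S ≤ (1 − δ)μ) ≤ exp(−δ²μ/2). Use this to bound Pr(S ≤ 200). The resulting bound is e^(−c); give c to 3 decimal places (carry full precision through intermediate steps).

31.247

Write 200 = (1 − δ)μ, so δ = 1 − 200/347.33 = 0.4241787…
Then the exponent is δ²μ/2 = (μ − 200)²/(2μ) = 31.247127.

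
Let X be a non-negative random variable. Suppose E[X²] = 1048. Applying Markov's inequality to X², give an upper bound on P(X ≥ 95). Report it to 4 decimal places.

0.1161

Since X ≥ 0, the event {X ≥ 95} is the same as {X² ≥ 9025}.
Markov's inequality applied to X² gives P(X² ≥ 9025) ≤ E[X²]/9025 = 1048/9025 = 0.1161.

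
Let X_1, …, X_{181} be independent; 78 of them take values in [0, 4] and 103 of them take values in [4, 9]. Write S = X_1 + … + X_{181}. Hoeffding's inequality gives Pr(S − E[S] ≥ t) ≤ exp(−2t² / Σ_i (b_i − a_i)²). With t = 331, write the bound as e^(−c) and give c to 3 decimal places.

Σ(b_i − a_i)² = 78·4² + 103·5² = 3823.
c = 2t² / 3823 = 2·331² / 3823 = 57.3168.

57.317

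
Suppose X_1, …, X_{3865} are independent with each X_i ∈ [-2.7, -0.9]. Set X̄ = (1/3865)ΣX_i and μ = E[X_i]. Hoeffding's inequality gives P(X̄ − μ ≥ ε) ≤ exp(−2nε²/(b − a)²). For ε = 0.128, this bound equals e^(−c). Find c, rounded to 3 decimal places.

39.089

c = 2nε²/(b − a)² = 2·3865·0.128² / 1.8² = 39.0890.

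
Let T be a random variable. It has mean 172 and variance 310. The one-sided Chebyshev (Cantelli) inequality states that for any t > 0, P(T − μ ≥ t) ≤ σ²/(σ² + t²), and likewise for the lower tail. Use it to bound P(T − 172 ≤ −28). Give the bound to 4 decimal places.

Here σ² = 310 and t = 28, so σ² + t² = 1094.
Cantelli's bound: 310/1094 = 0.2834.

0.2834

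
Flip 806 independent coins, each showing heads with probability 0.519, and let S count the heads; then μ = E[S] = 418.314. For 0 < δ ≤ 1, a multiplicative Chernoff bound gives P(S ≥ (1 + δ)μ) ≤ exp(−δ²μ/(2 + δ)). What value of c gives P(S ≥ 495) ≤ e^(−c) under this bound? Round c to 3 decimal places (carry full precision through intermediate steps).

Write 495 = (1 + δ)μ, so δ = 495/418.314 − 1 = 0.1833216…
Then the exponent is δ²μ/(2 + δ) = (495 − μ)² / (μ·(2 + δ)) = 6.438906.

6.439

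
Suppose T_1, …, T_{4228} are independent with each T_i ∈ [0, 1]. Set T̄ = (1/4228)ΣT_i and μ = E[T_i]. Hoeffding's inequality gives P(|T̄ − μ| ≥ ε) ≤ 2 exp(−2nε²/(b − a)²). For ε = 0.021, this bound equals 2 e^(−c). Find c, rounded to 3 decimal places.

3.729

c = 2nε²/(b − a)² = 2·4228·0.021² / 1² = 3.7291.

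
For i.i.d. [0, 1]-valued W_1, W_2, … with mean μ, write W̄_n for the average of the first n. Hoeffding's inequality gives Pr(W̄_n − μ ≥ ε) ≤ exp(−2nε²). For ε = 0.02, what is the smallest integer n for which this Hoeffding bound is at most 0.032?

4303

Require exp(−2nε²) ≤ 0.032, i.e. 2nε² ≥ ln(1/0.032) = 3.442019.
So n ≥ 3.442019 / (2·0.02²) = 4302.524.
The smallest integer n is 4303.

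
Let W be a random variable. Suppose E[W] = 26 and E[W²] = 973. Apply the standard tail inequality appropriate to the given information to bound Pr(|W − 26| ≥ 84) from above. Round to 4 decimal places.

The first two moments determine the variance, so Chebyshev's inequality is the sharpest standard bound available.
Var(W) = E[W²] − (E[W])² = 973 − 676 = 297.
Chebyshev's inequality: Pr(|W − μ| ≥ t) ≤ Var(W)/t² = 297/7056 = 0.0421.

0.0421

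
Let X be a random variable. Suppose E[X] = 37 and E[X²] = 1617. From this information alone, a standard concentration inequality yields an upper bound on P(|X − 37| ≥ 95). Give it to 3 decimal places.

The first two moments determine the variance, so Chebyshev's inequality is the sharpest standard bound available.
Var(X) = E[X²] − (E[X])² = 1617 − 1369 = 248.
Chebyshev's inequality: P(|X − μ| ≥ t) ≤ Var(X)/t² = 248/9025 = 0.0275.

0.027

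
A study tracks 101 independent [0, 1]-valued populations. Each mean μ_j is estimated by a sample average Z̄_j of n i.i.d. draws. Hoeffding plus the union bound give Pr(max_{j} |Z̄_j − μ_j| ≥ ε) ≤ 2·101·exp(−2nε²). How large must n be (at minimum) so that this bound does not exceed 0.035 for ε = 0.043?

Need 2·101·exp(−2nε²) ≤ 0.035, i.e. exp(−2nε²) ≤ 0.035/202.
So 2nε² ≥ ln(202/0.035) = 8.660675.
Hence n ≥ 8.660675/(2·0.043²) = 2341.989.
The smallest integer n is 2342.

2342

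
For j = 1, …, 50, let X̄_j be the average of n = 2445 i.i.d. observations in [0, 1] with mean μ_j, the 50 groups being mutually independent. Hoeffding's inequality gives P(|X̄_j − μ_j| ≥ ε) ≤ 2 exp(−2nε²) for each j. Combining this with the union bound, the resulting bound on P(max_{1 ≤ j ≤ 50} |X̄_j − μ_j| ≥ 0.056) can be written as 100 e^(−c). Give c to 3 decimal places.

15.335

Union bound over the 50 events: P(max_{1 ≤ j ≤ 50} |X̄_j − μ_j| ≥ 0.056) ≤ 50·2·exp(−2nε²) = 100 exp(−2·2445·0.056²).
So c = 2·2445·0.056² = 15.3350.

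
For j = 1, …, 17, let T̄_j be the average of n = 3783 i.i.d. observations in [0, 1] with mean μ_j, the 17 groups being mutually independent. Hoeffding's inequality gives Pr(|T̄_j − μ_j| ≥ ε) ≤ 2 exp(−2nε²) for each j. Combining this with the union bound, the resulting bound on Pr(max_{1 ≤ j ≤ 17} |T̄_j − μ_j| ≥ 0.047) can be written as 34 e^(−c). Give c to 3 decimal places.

Union bound over the 17 events: Pr(max_{1 ≤ j ≤ 17} |T̄_j − μ_j| ≥ 0.047) ≤ 17·2·exp(−2nε²) = 34 exp(−2·3783·0.047²).
So c = 2·3783·0.047² = 16.7133.

16.713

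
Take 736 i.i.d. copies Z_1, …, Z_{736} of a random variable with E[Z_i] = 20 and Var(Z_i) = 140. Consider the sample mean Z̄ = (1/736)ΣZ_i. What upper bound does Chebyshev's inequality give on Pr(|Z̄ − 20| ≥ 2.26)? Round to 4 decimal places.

0.0372

Var(Z̄) = Var(Z_i)/n = 140/736 = 0.19022.
Chebyshev: Pr(|Z̄ − 20| ≥ 2.26) ≤ Var(Z̄)/(2.26)² = 140/(736·2.26²) = 0.0372.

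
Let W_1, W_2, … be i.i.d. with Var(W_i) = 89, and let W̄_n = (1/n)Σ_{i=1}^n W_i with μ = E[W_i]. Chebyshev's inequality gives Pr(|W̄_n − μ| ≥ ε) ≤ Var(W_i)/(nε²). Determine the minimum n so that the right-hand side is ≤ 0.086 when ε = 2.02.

254

Require 89/(n·2.02²) ≤ 0.086, i.e. n ≥ 89/(0.086·2.02²) = 253.623.
The smallest integer n is 254.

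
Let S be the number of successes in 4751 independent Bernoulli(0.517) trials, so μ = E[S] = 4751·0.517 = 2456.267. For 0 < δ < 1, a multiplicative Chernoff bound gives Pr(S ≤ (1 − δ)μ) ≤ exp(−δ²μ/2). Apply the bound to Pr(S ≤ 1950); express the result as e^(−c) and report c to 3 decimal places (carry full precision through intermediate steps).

52.174

Write 1950 = (1 − δ)μ, so δ = 1 − 1950/2456.267 = 0.2061124…
Then the exponent is δ²μ/2 = (μ − 1950)²/(2μ) = 52.173944.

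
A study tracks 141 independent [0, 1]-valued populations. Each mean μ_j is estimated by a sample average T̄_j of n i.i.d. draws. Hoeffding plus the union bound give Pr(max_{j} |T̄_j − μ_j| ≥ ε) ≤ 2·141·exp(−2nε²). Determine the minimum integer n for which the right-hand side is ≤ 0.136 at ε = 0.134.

213

Need 2·141·exp(−2nε²) ≤ 0.136, i.e. exp(−2nε²) ≤ 0.136/282.
So 2nε² ≥ ln(282/0.136) = 7.637007.
Hence n ≥ 7.637007/(2·0.134²) = 212.659.
The smallest integer n is 213.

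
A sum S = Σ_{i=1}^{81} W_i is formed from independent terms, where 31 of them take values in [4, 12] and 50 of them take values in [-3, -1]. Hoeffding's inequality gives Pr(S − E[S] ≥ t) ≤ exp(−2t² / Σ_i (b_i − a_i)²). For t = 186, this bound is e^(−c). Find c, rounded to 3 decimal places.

31.681

Σ(b_i − a_i)² = 31·8² + 50·2² = 2184.
c = 2t² / 2184 = 2·186² / 2184 = 31.6813.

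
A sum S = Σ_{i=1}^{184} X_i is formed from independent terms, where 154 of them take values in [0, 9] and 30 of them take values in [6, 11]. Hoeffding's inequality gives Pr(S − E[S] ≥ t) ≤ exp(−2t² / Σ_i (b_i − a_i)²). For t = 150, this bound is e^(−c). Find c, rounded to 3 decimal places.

3.403

Σ(b_i − a_i)² = 154·9² + 30·5² = 13224.
c = 2t² / 13224 = 2·150² / 13224 = 3.4029.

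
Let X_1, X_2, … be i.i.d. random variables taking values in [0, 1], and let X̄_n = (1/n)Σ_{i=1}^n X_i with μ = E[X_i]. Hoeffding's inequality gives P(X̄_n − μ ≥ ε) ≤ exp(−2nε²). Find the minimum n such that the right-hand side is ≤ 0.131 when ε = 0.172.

Require exp(−2nε²) ≤ 0.131, i.e. 2nε² ≥ ln(1/0.131) = 2.032558.
So n ≥ 2.032558 / (2·0.172²) = 34.352.
The smallest integer n is 35.

35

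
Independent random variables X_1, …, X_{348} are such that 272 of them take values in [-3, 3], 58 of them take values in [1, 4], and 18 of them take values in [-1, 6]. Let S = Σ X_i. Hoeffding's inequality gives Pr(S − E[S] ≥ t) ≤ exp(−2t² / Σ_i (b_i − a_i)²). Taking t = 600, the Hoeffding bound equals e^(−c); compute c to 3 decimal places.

64.309

Σ(b_i − a_i)² = 272·6² + 58·3² + 18·7² = 11196.
c = 2t² / 11196 = 2·600² / 11196 = 64.3087.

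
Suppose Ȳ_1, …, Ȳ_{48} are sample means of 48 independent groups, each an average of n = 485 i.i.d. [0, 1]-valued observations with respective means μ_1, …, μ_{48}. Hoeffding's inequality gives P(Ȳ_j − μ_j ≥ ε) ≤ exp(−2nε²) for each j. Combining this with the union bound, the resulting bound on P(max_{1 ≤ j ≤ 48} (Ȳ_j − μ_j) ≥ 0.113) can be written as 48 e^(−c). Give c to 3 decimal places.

12.386

Union bound over the 48 events: P(max_{1 ≤ j ≤ 48} (Ȳ_j − μ_j) ≥ 0.113) ≤ 48·exp(−2nε²) = 48 exp(−2·485·0.113²).
So c = 2·485·0.113² = 12.3859.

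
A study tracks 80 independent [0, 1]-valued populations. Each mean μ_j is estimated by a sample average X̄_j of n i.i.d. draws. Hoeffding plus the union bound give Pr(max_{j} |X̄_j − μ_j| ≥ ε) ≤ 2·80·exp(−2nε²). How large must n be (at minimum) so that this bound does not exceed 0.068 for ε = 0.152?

169

Need 2·80·exp(−2nε²) ≤ 0.068, i.e. exp(−2nε²) ≤ 0.068/160.
So 2nε² ≥ ln(160/0.068) = 7.763421.
Hence n ≥ 7.763421/(2·0.152²) = 168.010.
The smallest integer n is 169.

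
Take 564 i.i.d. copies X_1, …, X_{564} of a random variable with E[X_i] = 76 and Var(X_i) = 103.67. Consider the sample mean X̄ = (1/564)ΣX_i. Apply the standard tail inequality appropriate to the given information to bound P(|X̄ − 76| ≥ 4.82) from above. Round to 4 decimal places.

0.0079

With mean and variance of each term known, Chebyshev's inequality bounds the deviation of the sum (or sample mean).
Var(X̄) = Var(X_i)/n = 103.67/564 = 0.18381.
Chebyshev: P(|X̄ − 76| ≥ 4.82) ≤ Var(X̄)/(4.82)² = 103.67/(564·4.82²) = 0.0079.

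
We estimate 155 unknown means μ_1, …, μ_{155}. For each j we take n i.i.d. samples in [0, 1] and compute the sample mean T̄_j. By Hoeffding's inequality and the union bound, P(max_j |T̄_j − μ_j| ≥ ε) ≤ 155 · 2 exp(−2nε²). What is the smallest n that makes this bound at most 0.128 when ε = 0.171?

134

Need 2·155·exp(−2nε²) ≤ 0.128, i.e. exp(−2nε²) ≤ 0.128/310.
So 2nε² ≥ ln(310/0.128) = 7.792297.
Hence n ≥ 7.792297/(2·0.171²) = 133.243.
The smallest integer n is 134.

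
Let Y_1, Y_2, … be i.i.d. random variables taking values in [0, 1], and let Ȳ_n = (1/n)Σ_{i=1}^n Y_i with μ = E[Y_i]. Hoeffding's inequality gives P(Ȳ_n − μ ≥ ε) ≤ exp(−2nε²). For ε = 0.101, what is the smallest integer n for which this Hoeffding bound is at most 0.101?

113

Require exp(−2nε²) ≤ 0.101, i.e. 2nε² ≥ ln(1/0.101) = 2.292635.
So n ≥ 2.292635 / (2·0.101²) = 112.373.
The smallest integer n is 113.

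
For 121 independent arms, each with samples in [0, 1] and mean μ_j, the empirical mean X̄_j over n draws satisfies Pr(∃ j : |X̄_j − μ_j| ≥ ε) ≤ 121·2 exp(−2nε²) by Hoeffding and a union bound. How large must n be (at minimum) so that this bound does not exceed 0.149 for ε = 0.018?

11409

Need 2·121·exp(−2nε²) ≤ 0.149, i.e. exp(−2nε²) ≤ 0.149/242.
So 2nε² ≥ ln(242/0.149) = 7.392747.
Hence n ≥ 7.392747/(2·0.018²) = 11408.560.
The smallest integer n is 11409.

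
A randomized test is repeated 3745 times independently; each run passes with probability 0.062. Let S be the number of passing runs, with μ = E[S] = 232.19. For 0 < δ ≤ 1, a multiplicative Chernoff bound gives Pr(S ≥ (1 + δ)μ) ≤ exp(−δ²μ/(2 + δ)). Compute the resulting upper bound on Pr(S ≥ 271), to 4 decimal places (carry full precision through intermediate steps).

0.0501

Write 271 = (1 + δ)μ, so δ = 271/232.19 − 1 = 0.1671476…
Then the exponent is δ²μ/(2 + δ) = (271 − μ)² / (μ·(2 + δ)) = 2.993335.
Bound = exp(−2.993335) = 0.05012.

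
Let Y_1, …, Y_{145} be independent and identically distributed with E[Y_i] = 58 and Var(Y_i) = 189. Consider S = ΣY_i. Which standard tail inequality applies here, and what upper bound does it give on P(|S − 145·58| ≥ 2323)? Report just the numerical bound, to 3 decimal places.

With mean and variance of each term known, Chebyshev's inequality bounds the deviation of the sum (or sample mean).
Var(S) = n·Var(Y_i) = 145·189 = 27405.
Chebyshev: P(|S − 145·58| ≥ 2323) ≤ Var(S)/2323² = 27405/5396329 = 0.0051.

0.005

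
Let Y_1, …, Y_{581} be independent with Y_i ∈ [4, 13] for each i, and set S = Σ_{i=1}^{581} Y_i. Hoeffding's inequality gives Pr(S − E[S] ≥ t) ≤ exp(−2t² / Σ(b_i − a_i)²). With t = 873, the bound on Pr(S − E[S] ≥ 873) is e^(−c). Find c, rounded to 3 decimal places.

32.389

Σ(b_i − a_i)² = 581·(9)² = 47061.
c = 2t²/47061 = 2·873²/47061 = 32.3890.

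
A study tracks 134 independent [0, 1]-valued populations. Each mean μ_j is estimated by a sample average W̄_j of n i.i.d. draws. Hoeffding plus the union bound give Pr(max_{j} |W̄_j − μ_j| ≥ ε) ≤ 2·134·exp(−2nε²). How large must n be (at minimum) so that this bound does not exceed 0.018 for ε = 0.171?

Need 2·134·exp(−2nε²) ≤ 0.018, i.e. exp(−2nε²) ≤ 0.018/268.
So 2nε² ≥ ln(268/0.018) = 9.608371.
Hence n ≥ 9.608371/(2·0.171²) = 164.296.
The smallest integer n is 165.

165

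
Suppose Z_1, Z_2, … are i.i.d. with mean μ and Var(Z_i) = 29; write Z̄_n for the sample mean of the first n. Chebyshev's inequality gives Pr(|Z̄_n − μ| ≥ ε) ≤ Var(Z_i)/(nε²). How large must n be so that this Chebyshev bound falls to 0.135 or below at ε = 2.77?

28

Require 29/(n·2.77²) ≤ 0.135, i.e. n ≥ 29/(0.135·2.77²) = 27.997.
The smallest integer n is 28.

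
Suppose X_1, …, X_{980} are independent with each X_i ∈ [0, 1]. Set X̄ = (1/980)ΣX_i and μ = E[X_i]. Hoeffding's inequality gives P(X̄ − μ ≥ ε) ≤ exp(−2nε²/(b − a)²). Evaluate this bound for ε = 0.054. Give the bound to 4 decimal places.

0.0033

Exponent: 2nε²/(b − a)² = 2·980·0.054² / 1² = 5.71536.
Bound = exp(−5.71536) = 0.00329.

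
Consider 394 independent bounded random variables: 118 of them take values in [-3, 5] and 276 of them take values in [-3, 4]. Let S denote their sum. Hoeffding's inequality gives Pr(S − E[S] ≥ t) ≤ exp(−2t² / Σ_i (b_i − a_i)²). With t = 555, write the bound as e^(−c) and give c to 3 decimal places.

Σ(b_i − a_i)² = 118·8² + 276·7² = 21076.
c = 2t² / 21076 = 2·555² / 21076 = 29.2299.

29.230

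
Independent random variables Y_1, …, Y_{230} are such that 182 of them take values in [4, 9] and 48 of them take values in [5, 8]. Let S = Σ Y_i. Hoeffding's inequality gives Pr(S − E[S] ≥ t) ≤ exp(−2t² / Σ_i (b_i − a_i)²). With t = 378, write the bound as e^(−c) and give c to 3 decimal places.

57.360

Σ(b_i − a_i)² = 182·5² + 48·3² = 4982.
c = 2t² / 4982 = 2·378² / 4982 = 57.3601.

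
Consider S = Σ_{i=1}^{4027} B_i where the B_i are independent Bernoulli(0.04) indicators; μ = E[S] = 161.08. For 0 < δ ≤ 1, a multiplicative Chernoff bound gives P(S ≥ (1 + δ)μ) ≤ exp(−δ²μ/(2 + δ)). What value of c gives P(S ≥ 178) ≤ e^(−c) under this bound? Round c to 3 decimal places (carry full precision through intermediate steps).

Write 178 = (1 + δ)μ, so δ = 178/161.08 − 1 = 0.105041…
Then the exponent is δ²μ/(2 + δ) = (178 − μ)² / (μ·(2 + δ)) = 0.844303.

0.844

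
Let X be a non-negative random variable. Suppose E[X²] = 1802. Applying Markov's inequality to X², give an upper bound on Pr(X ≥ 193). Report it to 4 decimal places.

Since X ≥ 0, the event {X ≥ 193} is the same as {X² ≥ 37249}.
Markov's inequality applied to X² gives Pr(X² ≥ 37249) ≤ E[X²]/37249 = 1802/37249 = 0.0484.

0.0484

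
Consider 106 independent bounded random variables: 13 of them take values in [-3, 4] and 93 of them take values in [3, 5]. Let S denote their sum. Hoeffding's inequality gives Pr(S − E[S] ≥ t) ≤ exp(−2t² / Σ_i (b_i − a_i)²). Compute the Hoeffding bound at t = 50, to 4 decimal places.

Σ(b_i − a_i)² = 13·7² + 93·2² = 1009.
Exponent = 2·50² / 1009 = 4.95540.
Bound = exp(−4.95540) = 0.00705.

0.0070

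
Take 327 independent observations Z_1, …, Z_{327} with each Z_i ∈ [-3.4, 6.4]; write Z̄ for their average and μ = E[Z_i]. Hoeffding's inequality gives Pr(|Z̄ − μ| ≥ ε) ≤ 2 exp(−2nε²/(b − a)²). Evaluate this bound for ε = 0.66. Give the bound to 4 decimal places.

0.1030

Exponent: 2nε²/(b − a)² = 2·327·0.66² / 9.8² = 2.96629.
Bound = 2·exp(−2.96629) = 0.10299.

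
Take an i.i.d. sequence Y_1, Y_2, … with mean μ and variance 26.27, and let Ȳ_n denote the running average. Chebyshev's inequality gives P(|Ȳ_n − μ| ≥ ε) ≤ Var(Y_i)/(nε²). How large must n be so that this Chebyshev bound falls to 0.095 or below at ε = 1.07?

Require 26.27/(n·1.07²) ≤ 0.095, i.e. n ≥ 26.27/(0.095·1.07²) = 241.529.
The smallest integer n is 242.

242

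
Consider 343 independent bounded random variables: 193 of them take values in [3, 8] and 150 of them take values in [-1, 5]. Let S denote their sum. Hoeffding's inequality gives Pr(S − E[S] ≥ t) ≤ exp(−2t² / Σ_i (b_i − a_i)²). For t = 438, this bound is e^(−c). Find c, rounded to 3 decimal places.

Σ(b_i − a_i)² = 193·5² + 150·6² = 10225.
c = 2t² / 10225 = 2·438² / 10225 = 37.5245.

37.524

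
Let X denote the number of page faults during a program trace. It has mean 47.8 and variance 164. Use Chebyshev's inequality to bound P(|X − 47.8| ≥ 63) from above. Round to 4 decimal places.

Chebyshev: P(|X − μ| ≥ t) ≤ Var(X)/t².
Bound = 164 / 3969 = 0.0413.

0.0413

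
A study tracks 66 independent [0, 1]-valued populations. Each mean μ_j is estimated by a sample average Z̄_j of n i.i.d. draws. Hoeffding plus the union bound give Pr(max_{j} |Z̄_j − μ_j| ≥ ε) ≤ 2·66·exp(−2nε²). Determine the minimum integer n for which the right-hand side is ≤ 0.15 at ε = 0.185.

Need 2·66·exp(−2nε²) ≤ 0.15, i.e. exp(−2nε²) ≤ 0.15/132.
So 2nε² ≥ ln(132/0.15) = 6.779922.
Hence n ≥ 6.779922/(2·0.185²) = 99.049.
The smallest integer n is 100.

100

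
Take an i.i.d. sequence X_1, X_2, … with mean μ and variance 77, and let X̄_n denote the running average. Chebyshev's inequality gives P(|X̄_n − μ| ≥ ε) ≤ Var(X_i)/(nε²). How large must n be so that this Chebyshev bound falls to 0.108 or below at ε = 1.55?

Require 77/(n·1.55²) ≤ 0.108, i.e. n ≥ 77/(0.108·1.55²) = 296.759.
The smallest integer n is 297.

297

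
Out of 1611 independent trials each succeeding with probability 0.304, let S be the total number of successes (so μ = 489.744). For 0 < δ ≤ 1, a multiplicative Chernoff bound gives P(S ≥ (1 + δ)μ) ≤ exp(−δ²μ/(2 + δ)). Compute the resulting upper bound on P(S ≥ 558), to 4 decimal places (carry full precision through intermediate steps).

Write 558 = (1 + δ)μ, so δ = 558/489.744 − 1 = 0.1393708…
Then the exponent is δ²μ/(2 + δ) = (558 − μ)² / (μ·(2 + δ)) = 4.446584.
Bound = exp(−4.446584) = 0.01172.

0.0117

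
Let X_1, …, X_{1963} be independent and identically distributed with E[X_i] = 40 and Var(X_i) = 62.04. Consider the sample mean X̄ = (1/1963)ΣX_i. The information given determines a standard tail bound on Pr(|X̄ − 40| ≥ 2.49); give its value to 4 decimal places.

With mean and variance of each term known, Chebyshev's inequality bounds the deviation of the sum (or sample mean).
Var(X̄) = Var(X_i)/n = 62.04/1963 = 0.031605.
Chebyshev: Pr(|X̄ − 40| ≥ 2.49) ≤ Var(X̄)/(2.49)² = 62.04/(1963·2.49²) = 0.0051.

0.0051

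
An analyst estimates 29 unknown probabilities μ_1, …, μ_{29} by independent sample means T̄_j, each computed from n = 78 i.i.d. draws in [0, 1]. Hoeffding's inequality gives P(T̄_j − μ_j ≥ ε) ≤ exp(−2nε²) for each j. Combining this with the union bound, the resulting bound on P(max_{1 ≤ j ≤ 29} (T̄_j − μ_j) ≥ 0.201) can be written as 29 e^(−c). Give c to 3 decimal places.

Union bound over the 29 events: P(max_{1 ≤ j ≤ 29} (T̄_j − μ_j) ≥ 0.201) ≤ 29·exp(−2nε²) = 29 exp(−2·78·0.201²).
So c = 2·78·0.201² = 6.3026.

6.303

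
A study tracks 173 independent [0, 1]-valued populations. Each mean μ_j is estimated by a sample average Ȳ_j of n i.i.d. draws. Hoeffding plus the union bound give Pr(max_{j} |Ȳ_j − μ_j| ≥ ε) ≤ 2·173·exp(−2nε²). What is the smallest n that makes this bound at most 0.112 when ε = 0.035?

Need 2·173·exp(−2nε²) ≤ 0.112, i.e. exp(−2nε²) ≤ 0.112/346.
So 2nε² ≥ ln(346/0.112) = 8.035695.
Hence n ≥ 8.035695/(2·0.035²) = 3279.876.
The smallest integer n is 3280.

3280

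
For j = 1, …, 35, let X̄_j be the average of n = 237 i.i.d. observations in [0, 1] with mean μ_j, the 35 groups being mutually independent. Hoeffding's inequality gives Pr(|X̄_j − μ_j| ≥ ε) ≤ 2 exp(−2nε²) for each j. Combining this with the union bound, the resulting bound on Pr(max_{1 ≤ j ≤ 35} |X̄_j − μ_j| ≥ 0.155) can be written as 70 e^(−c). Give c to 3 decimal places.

Union bound over the 35 events: Pr(max_{1 ≤ j ≤ 35} |X̄_j − μ_j| ≥ 0.155) ≤ 35·2·exp(−2nε²) = 70 exp(−2·237·0.155²).
So c = 2·237·0.155² = 11.3879.

11.388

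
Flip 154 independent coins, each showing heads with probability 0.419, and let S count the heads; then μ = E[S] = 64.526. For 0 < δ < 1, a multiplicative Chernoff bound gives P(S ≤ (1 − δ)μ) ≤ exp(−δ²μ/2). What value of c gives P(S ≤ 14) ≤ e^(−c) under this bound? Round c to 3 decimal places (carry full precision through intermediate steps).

Write 14 = (1 − δ)μ, so δ = 1 − 14/64.526 = 0.7830332…
Then the exponent is δ²μ/2 = (μ − 14)²/(2μ) = 19.781768.

19.782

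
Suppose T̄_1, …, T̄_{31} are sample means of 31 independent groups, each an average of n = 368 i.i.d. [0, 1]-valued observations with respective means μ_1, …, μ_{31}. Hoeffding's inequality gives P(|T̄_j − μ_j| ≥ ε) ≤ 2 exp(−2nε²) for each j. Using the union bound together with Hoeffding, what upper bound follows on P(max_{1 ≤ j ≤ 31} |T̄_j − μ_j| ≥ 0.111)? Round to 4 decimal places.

0.0071

Per-experiment Hoeffding bound: 2·exp(−2·368·0.111²) = 2·exp(−9.06826) = 0.00023053.
Union bound over 31 events: 31·0.00023053 = 0.00715.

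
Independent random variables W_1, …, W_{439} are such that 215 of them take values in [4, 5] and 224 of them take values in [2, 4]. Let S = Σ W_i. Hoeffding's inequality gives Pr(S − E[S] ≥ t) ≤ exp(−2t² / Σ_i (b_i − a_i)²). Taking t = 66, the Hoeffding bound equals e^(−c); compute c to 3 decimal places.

Σ(b_i − a_i)² = 215·1² + 224·2² = 1111.
c = 2t² / 1111 = 2·66² / 1111 = 7.8416.

7.842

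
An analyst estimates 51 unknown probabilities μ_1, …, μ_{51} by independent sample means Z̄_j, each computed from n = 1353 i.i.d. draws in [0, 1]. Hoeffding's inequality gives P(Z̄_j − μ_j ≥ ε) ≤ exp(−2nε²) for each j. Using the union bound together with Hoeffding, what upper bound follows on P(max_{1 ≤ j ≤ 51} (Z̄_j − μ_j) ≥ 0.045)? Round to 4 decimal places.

Per-experiment Hoeffding bound: exp(−2·1353·0.045²) = exp(−5.47965) = 0.0041708.
Union bound over 51 events: 51·0.0041708 = 0.21271.

0.2127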